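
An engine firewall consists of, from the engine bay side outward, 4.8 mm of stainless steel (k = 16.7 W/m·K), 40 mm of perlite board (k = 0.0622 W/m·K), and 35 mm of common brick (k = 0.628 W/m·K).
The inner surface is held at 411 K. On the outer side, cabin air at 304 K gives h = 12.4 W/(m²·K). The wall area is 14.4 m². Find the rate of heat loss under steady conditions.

Using the resistance-network approach (series):
R_stainless steel = L/(kA) = 0.0048/(16.7×14.4) = 1.996×10^-5 K/W
R_perlite board = L/(kA) = 0.04/(0.0622×14.4) = 0.04466 K/W
R_common brick = L/(kA) = 0.035/(0.628×14.4) = 0.00387 K/W
R_outer film = 1/(h_o·A) = 1/(12.4×14.4) = 0.0056 K/W
R_total = 0.05415 K/W
Q = ΔT / R_total = 107 / 0.05415

Q ≈ 1980 W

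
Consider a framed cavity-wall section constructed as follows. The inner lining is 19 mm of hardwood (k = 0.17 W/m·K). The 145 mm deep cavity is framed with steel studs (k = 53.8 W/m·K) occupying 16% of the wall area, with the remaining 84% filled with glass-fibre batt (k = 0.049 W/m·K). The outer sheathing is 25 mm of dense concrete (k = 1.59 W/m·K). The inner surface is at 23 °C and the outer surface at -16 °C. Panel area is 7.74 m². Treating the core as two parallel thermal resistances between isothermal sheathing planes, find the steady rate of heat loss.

Sheathing layers in series; stud and cavity paths in parallel between them.
R_inner = 0.019/(0.17×7.74) = 0.01444 K/W
R_stud  = 0.145/(53.8×0.16×7.74) = 0.002176 K/W
R_cav   = 0.145/(0.049×0.84×7.74) = 0.4551 K/W
1/R_core = 1/R_stud + 1/R_cav → R_core = 0.002166 K/W
R_outer = 0.025/(1.59×7.74) = 0.002031 K/W
R_total = 0.01864 K/W
Q = ΔT/R_total = 39/0.01864

Q ≈ 2090 W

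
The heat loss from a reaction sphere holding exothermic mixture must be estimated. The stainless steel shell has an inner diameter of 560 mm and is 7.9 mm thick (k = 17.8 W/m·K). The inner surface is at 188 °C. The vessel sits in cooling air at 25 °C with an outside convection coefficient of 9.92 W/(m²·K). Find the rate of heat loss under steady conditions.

Q ≈ 1680 W

Radial (spherical) resistances in series:
R_stainless steel shell = (1/0.28 − 1/0.2879)/(4π×17.8) = 4.381×10^-4 K/W
R_outer film = 1/(h·4πr_o²) = 1/(9.92×4π×0.2879²) = 0.09678 K/W
R_total = 0.09722 K/W
Q = ΔT/R_total = 163/0.09722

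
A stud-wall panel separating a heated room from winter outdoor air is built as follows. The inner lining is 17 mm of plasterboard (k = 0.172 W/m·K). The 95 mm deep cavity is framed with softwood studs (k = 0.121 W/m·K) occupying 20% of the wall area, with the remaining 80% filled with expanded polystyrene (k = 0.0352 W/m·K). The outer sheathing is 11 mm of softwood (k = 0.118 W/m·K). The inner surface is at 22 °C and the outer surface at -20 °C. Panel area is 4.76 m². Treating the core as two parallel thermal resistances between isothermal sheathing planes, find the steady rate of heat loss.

Sheathing layers in series; stud and cavity paths in parallel between them.
R_inner = 0.017/(0.172×4.76) = 0.02076 K/W
R_stud  = 0.095/(0.121×0.2×4.76) = 0.8247 K/W
R_cav   = 0.095/(0.0352×0.8×4.76) = 0.7087 K/W
1/R_core = 1/R_stud + 1/R_cav → R_core = 0.3812 K/W
R_outer = 0.011/(0.118×4.76) = 0.01958 K/W
R_total = 0.4215 K/W
Q = ΔT/R_total = 42/0.4215

Q ≈ 99.6 W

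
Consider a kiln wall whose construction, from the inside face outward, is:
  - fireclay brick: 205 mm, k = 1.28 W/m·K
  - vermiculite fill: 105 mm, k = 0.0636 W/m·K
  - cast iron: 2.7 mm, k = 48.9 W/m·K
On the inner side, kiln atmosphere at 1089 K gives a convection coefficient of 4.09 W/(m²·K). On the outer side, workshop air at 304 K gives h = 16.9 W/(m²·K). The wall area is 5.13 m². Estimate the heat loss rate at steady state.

Series thermal resistances:
R_inner film = 1/(h_i·A) = 1/(4.09×5.13) = 0.04766 K/W
R_fireclay brick = L/(kA) = 0.205/(1.28×5.13) = 0.03122 K/W
R_vermiculite fill = L/(kA) = 0.105/(0.0636×5.13) = 0.3218 K/W
R_cast iron = L/(kA) = 0.0027/(48.9×5.13) = 1.076×10^-5 K/W
R_outer film = 1/(h_o·A) = 1/(16.9×5.13) = 0.01153 K/W
R_total = 0.4122 K/W
Q = ΔT / R_total = 785 / 0.4122

Q ≈ 1900 W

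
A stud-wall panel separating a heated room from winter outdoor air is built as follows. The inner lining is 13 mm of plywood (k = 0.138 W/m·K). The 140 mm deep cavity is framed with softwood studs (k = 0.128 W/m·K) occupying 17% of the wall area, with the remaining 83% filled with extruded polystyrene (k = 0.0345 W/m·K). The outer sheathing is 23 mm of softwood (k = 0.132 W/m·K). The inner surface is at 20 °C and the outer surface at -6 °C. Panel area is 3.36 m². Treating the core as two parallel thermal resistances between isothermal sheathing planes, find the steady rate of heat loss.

Q ≈ 28.7 W

Sheathing layers in series; stud and cavity paths in parallel between them.
R_inner = 0.013/(0.138×3.36) = 0.02804 K/W
R_stud  = 0.14/(0.128×0.17×3.36) = 1.915 K/W
R_cav   = 0.14/(0.0345×0.83×3.36) = 1.455 K/W
1/R_core = 1/R_stud + 1/R_cav → R_core = 0.8268 K/W
R_outer = 0.023/(0.132×3.36) = 0.05186 K/W
R_total = 0.9067 K/W
Q = ΔT/R_total = 26/0.9067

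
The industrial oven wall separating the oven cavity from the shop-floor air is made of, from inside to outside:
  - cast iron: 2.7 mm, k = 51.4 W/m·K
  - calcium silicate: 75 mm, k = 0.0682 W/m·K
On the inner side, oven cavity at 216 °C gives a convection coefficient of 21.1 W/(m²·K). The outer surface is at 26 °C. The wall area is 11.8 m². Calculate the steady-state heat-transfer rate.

Using the resistance-network approach (series):
R_inner film = 1/(h_i·A) = 1/(21.1×11.8) = 0.004016 K/W
R_cast iron = L/(kA) = 0.0027/(51.4×11.8) = 4.452×10^-6 K/W
R_calcium silicate = L/(kA) = 0.075/(0.0682×11.8) = 0.0932 K/W
R_total = 0.09722 K/W
Q = ΔT / R_total = 190 / 0.09722

Q ≈ 1950 W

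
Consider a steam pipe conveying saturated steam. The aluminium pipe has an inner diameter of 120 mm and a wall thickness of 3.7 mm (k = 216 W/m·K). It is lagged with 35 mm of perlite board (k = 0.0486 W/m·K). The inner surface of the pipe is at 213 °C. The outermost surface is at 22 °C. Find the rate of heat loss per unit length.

q′ ≈ 133 W/m

For a radial system each layer contributes R = ln(r_out/r_in)/(2πkL); films add R = 1/(hA).
R_aluminium pipe wall = ln(63.7/60)/(2π×216×1) = 4.409×10^-5 K/W
R_perlite board = ln(98.7/63.7)/(2π×0.0486×1) = 1.434 K/W
R_total = 1.434 K/W
Q = ΔT/R_total = 191/1.434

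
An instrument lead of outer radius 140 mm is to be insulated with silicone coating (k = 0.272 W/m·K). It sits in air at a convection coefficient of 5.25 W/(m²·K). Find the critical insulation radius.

r_cr ≈ 51.8 mm

For a cylinder r_cr = k/h = 0.272/5.25
r_cr = 51.8 mm; since the bare radius (140 mm) is above r_cr, any added insulation will reduce heat loss.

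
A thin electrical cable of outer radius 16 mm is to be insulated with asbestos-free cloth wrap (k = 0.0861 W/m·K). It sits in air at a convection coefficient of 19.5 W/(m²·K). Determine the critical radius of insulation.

For a cylinder r_cr = k/h = 0.0861/19.5
r_cr = 4.42 mm; since the bare radius (16 mm) is above r_cr, any added insulation will reduce heat loss.

r_cr ≈ 4.42 mm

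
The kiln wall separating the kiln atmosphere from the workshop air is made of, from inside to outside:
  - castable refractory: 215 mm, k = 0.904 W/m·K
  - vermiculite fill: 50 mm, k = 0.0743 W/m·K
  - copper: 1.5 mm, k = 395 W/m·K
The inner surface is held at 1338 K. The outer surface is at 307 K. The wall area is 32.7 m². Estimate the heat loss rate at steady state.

Q ≈ 37000 W

Using the resistance-network approach (series):
R_castable refractory = L/(kA) = 0.215/(0.904×32.7) = 0.007273 K/W
R_vermiculite fill = L/(kA) = 0.05/(0.0743×32.7) = 0.02058 K/W
R_copper = L/(kA) = 0.0015/(395×32.7) = 1.161×10^-7 K/W
R_total = 0.02785 K/W
Q = ΔT / R_total = 1031 / 0.02785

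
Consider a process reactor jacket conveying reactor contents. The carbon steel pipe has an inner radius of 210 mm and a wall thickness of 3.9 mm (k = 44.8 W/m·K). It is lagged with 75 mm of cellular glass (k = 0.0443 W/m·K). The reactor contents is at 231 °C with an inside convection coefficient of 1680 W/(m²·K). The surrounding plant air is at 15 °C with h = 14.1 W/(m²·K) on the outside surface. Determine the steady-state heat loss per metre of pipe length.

q′ ≈ 193 W/m

Cylindrical conduction, so R = ln(r₂/r₁)/(2πkL) per layer, in series:
R_inner film = 1/(h_i·2πr₁L) = 1/(1680×2π×0.21×1) = 4.511×10^-4 K/W
R_carbon steel pipe wall = ln(213.9/210)/(2π×44.8×1) = 6.537×10^-5 K/W
R_cellular glass = ln(288.9/213.9)/(2π×0.0443×1) = 1.08 K/W
R_outer film = 1/(h_o·2πr_oL) = 1/(14.1×2π×0.2889×1) = 0.03907 K/W
R_total = 1.119 K/W
Q = ΔT/R_total = 216/1.119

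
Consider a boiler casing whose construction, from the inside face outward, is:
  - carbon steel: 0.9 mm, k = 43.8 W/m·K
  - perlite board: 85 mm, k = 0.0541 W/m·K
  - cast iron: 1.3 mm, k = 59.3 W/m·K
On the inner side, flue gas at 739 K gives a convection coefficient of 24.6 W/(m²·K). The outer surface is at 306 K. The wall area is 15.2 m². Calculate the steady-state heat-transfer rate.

Thermal resistances in series:
R_inner film = 1/(h_i·A) = 1/(24.6×15.2) = 0.002674 K/W
R_carbon steel = L/(kA) = 0.0009/(43.8×15.2) = 1.352×10^-6 K/W
R_perlite board = L/(kA) = 0.085/(0.0541×15.2) = 0.1034 K/W
R_cast iron = L/(kA) = 0.0013/(59.3×15.2) = 1.442×10^-6 K/W
R_total = 0.106 K/W
Q = ΔT / R_total = 433 / 0.106

Q ≈ 4080 W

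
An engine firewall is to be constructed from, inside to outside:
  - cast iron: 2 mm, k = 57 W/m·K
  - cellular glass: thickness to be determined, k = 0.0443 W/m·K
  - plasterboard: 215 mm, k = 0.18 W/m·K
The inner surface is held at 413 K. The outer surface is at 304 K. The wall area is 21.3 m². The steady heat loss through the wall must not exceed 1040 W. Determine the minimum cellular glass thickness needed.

L ≈ 46 mm

Treating each layer as a thermal resistance in series:
R_cast iron = L/(kA) = 0.002/(57×21.3) = 1.647×10^-6 K/W
R_plasterboard = L/(kA) = 0.215/(0.18×21.3) = 0.05608 K/W
Sum of the known resistances R_other = 0.05608 K/W
Required total resistance R_tot = ΔT/Q_allow = 109/1040 = 0.1048 K/W
R_cellular glass = R_tot − R_other = 0.04873 K/W
L = R·k·A = 0.04873×0.0443×21.3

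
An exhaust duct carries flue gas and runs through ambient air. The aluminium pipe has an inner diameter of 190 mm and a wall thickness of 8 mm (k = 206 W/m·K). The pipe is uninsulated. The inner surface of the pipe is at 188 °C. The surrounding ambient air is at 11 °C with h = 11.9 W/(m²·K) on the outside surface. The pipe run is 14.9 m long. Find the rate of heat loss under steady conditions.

Radial resistances (cylindrical: R_cond = ln(r_o/r_i)/(2πkL), R_conv = 1/(h·2πrL)):
R_aluminium pipe wall = ln(103/95)/(2π×206×14.9) = 4.192×10^-6 K/W
R_outer film = 1/(h_o·2πr_oL) = 1/(11.9×2π×0.103×14.9) = 0.008715 K/W
R_total = 0.008719 K/W
Q = ΔT/R_total = 177/0.008719

Q ≈ 20300 W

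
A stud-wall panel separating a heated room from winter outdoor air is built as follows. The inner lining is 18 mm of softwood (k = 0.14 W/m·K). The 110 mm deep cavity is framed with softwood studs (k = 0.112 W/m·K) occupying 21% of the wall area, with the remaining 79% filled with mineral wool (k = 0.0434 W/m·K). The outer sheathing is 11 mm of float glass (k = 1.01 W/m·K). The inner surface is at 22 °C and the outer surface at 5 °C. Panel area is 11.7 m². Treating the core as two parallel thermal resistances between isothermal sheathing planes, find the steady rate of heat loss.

Q ≈ 97.4 W

Sheathing layers in series; stud and cavity paths in parallel between them.
R_inner = 0.018/(0.14×11.7) = 0.01099 K/W
R_stud  = 0.11/(0.112×0.21×11.7) = 0.3997 K/W
R_cav   = 0.11/(0.0434×0.79×11.7) = 0.2742 K/W
1/R_core = 1/R_stud + 1/R_cav → R_core = 0.1626 K/W
R_outer = 0.011/(1.01×11.7) = 9.309×10^-4 K/W
R_total = 0.1746 K/W
Q = ΔT/R_total = 17/0.1746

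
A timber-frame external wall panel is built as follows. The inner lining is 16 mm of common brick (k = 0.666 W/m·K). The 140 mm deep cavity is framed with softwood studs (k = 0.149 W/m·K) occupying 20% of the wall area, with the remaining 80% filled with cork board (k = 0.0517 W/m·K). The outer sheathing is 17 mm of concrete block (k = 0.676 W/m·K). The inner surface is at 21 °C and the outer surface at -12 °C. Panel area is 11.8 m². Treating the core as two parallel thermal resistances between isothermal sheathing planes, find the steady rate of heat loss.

Q ≈ 193 W

Sheathing layers in series; stud and cavity paths in parallel between them.
R_inner = 0.016/(0.666×11.8) = 0.002036 K/W
R_stud  = 0.14/(0.149×0.2×11.8) = 0.3981 K/W
R_cav   = 0.14/(0.0517×0.8×11.8) = 0.2869 K/W
1/R_core = 1/R_stud + 1/R_cav → R_core = 0.1667 K/W
R_outer = 0.017/(0.676×11.8) = 0.002131 K/W
R_total = 0.1709 K/W
Q = ΔT/R_total = 33/0.1709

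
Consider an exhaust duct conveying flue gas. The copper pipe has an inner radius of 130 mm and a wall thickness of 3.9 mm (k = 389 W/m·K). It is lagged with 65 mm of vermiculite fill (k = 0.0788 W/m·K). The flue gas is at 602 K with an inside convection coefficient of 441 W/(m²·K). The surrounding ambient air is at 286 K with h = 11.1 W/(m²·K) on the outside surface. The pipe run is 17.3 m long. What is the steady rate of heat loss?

Cylindrical conduction, so R = ln(r₂/r₁)/(2πkL) per layer, in series:
R_inner film = 1/(h_i·2πr₁L) = 1/(441×2π×0.13×17.3) = 1.605×10^-4 K/W
R_copper pipe wall = ln(133.9/130)/(2π×389×17.3) = 6.991×10^-7 K/W
R_vermiculite fill = ln(198.9/133.9)/(2π×0.0788×17.3) = 0.0462 K/W
R_outer film = 1/(h_o·2πr_oL) = 1/(11.1×2π×0.1989×17.3) = 0.004167 K/W
R_total = 0.05053 K/W
Q = ΔT/R_total = 316/0.05053

Q ≈ 6250 W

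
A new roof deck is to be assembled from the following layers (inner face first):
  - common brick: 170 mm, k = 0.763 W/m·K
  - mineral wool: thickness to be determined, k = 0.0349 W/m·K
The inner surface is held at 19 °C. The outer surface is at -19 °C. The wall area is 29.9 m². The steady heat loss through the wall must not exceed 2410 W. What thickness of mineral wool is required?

Treating each layer as a thermal resistance in series:
R_common brick = L/(kA) = 0.17/(0.763×29.9) = 0.007452 K/W
Sum of the known resistances R_other = 0.007452 K/W
Required total resistance R_tot = ΔT/Q_allow = 38/2410 = 0.01577 K/W
R_mineral wool = R_tot − R_other = 0.008316 K/W
L = R·k·A = 0.008316×0.0349×29.9

L ≈ 8.68 mm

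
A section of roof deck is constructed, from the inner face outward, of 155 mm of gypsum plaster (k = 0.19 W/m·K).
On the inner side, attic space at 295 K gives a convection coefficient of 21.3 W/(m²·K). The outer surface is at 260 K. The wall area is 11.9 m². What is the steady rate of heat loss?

Q ≈ 483 W

Model the wall as resistances in series:
R_inner film = 1/(h_i·A) = 1/(21.3×11.9) = 0.003945 K/W
R_gypsum plaster = L/(kA) = 0.155/(0.19×11.9) = 0.06855 K/W
R_total = 0.0725 K/W
Q = ΔT / R_total = 35 / 0.0725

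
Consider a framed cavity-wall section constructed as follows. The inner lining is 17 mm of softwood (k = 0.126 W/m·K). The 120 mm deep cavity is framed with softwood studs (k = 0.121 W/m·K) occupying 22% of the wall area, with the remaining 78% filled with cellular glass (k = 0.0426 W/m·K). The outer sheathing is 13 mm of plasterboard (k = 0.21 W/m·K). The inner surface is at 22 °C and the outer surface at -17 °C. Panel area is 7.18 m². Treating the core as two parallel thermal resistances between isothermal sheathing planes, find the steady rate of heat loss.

Sheathing layers in series; stud and cavity paths in parallel between them.
R_inner = 0.017/(0.126×7.18) = 0.01879 K/W
R_stud  = 0.12/(0.121×0.22×7.18) = 0.6278 K/W
R_cav   = 0.12/(0.0426×0.78×7.18) = 0.503 K/W
1/R_core = 1/R_stud + 1/R_cav → R_core = 0.2793 K/W
R_outer = 0.013/(0.21×7.18) = 0.008622 K/W
R_total = 0.3067 K/W
Q = ΔT/R_total = 39/0.3067

Q ≈ 127 W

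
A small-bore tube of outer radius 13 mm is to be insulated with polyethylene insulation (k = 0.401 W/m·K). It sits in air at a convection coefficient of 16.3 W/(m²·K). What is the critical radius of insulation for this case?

For a cylinder r_cr = k/h = 0.401/16.3
r_cr = 24.6 mm; since the bare radius (13 mm) is below r_cr, adding a thin layer of insulation will *increase* heat loss.

r_cr ≈ 24.6 mm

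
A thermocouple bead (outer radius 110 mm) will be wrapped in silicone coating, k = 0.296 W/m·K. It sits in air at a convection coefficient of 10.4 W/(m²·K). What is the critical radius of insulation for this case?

For a sphere r_cr = 2k/h = 2×0.296/10.4
r_cr = 56.9 mm; since the bare radius (110 mm) is above r_cr, any added insulation will reduce heat loss.

r_cr ≈ 56.9 mm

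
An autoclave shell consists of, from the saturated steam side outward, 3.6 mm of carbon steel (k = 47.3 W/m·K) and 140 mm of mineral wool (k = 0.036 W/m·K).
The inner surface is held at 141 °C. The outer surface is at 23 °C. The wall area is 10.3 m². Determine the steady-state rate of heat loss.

Q ≈ 313 W

Series thermal resistances:
R_carbon steel = L/(kA) = 0.0036/(47.3×10.3) = 7.389×10^-6 K/W
R_mineral wool = L/(kA) = 0.14/(0.036×10.3) = 0.3776 K/W
R_total = 0.3776 K/W
Q = ΔT / R_total = 118 / 0.3776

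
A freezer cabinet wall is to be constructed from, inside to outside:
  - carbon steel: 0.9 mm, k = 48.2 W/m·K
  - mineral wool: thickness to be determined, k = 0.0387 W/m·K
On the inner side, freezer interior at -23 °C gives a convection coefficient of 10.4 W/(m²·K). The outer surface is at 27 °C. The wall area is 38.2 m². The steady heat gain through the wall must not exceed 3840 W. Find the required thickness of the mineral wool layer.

Model the wall as resistances in series:
R_inner film = 1/(h_i·A) = 1/(10.4×38.2) = 0.002517 K/W
R_carbon steel = L/(kA) = 0.0009/(48.2×38.2) = 4.888×10^-7 K/W
Sum of the known resistances R_other = 0.002518 K/W
Required total resistance R_tot = ΔT/Q_allow = 50/3840 = 0.01302 K/W
R_mineral wool = R_tot − R_other = 0.0105 K/W
L = R·k·A = 0.0105×0.0387×38.2

L ≈ 15.5 mm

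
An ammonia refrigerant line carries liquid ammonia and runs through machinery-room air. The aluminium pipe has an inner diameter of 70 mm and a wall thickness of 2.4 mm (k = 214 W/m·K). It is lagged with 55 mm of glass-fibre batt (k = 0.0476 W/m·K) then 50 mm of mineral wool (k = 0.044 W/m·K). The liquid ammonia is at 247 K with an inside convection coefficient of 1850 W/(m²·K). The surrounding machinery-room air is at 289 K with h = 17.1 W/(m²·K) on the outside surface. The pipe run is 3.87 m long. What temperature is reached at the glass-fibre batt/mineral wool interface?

Cylindrical conduction, so R = ln(r₂/r₁)/(2πkL) per layer, in series:
R_inner film = 1/(h_i·2πr₁L) = 1/(1850×2π×0.035×3.87) = 6.351×10^-4 K/W
R_aluminium pipe wall = ln(37.4/35)/(2π×214×3.87) = 1.275×10^-5 K/W
R_glass-fibre batt = ln(92.4/37.4)/(2π×0.0476×3.87) = 0.7814 K/W
R_mineral wool = ln(142.4/92.4)/(2π×0.044×3.87) = 0.4043 K/W
R_outer film = 1/(h_o·2πr_oL) = 1/(17.1×2π×0.1424×3.87) = 0.01689 K/W
R_total = 1.203 K/W
Q = ΔT/R_total = 42/1.203
Q = 34.9 W
T_interface = T_inner + Q·ΣR(inner→interface) = 247 + 34.9×0.7821

T ≈ 274 K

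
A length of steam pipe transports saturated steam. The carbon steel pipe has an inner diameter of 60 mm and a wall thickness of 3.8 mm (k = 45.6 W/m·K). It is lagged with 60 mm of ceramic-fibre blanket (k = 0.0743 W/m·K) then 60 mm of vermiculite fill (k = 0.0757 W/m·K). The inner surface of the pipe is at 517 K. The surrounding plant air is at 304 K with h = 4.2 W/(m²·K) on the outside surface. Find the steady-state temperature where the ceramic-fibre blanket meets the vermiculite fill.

For a radial system each layer contributes R = ln(r_out/r_in)/(2πkL); films add R = 1/(hA).
R_carbon steel pipe wall = ln(33.8/30)/(2π×45.6×1) = 4.163×10^-4 K/W
R_ceramic-fibre blanket = ln(93.8/33.8)/(2π×0.0743×1) = 2.186 K/W
R_vermiculite fill = ln(153.8/93.8)/(2π×0.0757×1) = 1.04 K/W
R_outer film = 1/(h_o·2πr_oL) = 1/(4.2×2π×0.1538×1) = 0.2464 K/W
R_total = 3.473 K/W
Q = ΔT/R_total = 213/3.473
Q = 61.3 W/m
T_interface = T_inner − Q·ΣR(inner→interface) = 517 − 61.3×2.187

T ≈ 383 K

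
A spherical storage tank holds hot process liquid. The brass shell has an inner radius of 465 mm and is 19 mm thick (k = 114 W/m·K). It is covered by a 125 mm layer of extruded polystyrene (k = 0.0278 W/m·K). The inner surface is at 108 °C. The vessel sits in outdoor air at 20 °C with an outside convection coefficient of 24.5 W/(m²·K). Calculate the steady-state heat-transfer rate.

Q ≈ 72 W

Spherical conduction: R = (1/r_in − 1/r_out)/(4πk) per layer; series-sum.
R_brass shell = (1/0.465 − 1/0.484)/(4π×114) = 5.893×10^-5 K/W
R_extruded polystyrene = (1/0.484 − 1/0.609)/(4π×0.0278) = 1.214 K/W
R_outer film = 1/(h·4πr_o²) = 1/(24.5×4π×0.609²) = 0.008758 K/W
R_total = 1.223 K/W
Q = ΔT/R_total = 88/1.223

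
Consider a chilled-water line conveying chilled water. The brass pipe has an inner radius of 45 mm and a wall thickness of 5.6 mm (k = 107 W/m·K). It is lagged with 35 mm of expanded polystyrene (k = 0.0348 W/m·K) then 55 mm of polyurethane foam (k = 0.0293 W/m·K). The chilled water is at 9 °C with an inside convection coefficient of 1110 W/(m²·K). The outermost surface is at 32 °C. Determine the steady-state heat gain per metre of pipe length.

Per-layer cylindrical resistances, series-summed:
R_inner film = 1/(h_i·2πr₁L) = 1/(1110×2π×0.045×1) = 0.003186 K/W
R_brass pipe wall = ln(50.6/45)/(2π×107×1) = 1.745×10^-4 K/W
R_expanded polystyrene = ln(85.6/50.6)/(2π×0.0348×1) = 2.404 K/W
R_polyurethane foam = ln(140.6/85.6)/(2π×0.0293×1) = 2.695 K/W
R_total = 5.103 K/W
Q = ΔT/R_total = 23/5.103

q′ ≈ 4.51 W/m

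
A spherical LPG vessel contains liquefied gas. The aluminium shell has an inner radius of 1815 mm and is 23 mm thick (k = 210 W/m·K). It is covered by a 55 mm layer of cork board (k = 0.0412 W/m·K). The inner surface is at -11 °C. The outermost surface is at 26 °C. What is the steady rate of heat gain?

Q ≈ 1210 W

Spherical conduction: R = (1/r_in − 1/r_out)/(4πk) per layer; series-sum.
R_aluminium shell = (1/1.815 − 1/1.838)/(4π×210) = 2.613×10^-6 K/W
R_cork board = (1/1.838 − 1/1.893)/(4π×0.0412) = 0.03053 K/W
R_total = 0.03053 K/W
Q = ΔT/R_total = 37/0.03053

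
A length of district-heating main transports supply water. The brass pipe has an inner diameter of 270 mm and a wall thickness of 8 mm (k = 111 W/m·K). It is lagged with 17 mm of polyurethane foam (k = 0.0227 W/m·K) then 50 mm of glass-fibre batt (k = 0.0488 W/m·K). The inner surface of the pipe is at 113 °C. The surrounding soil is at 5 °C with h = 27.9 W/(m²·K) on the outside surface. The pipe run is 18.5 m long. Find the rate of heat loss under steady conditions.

Q ≈ 1170 W

Radial resistances (cylindrical: R_cond = ln(r_o/r_i)/(2πkL), R_conv = 1/(h·2πrL)):
R_brass pipe wall = ln(143/135)/(2π×111×18.5) = 4.462×10^-6 K/W
R_polyurethane foam = ln(160/143)/(2π×0.0227×18.5) = 0.04257 K/W
R_glass-fibre batt = ln(210/160)/(2π×0.0488×18.5) = 0.04794 K/W
R_outer film = 1/(h_o·2πr_oL) = 1/(27.9×2π×0.21×18.5) = 0.001468 K/W
R_total = 0.09198 K/W
Q = ΔT/R_total = 108/0.09198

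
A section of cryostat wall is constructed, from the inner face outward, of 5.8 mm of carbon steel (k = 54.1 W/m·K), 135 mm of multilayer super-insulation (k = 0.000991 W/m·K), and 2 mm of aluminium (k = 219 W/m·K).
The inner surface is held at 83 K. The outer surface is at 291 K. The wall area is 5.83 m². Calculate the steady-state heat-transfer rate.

Q ≈ 8.9 W

Series thermal resistances:
R_carbon steel = L/(kA) = 0.0058/(54.1×5.83) = 1.839×10^-5 K/W
R_multilayer super-insulation = L/(kA) = 0.135/(0.000991×5.83) = 23.37 K/W
R_aluminium = L/(kA) = 0.002/(219×5.83) = 1.566×10^-6 K/W
R_total = 23.37 K/W
Q = ΔT / R_total = 208 / 23.37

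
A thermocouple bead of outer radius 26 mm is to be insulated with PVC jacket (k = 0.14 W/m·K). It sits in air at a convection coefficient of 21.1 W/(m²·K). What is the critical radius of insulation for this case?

For a sphere r_cr = 2k/h = 2×0.14/21.1
r_cr = 13.3 mm; since the bare radius (26 mm) is above r_cr, any added insulation will reduce heat loss.

r_cr ≈ 13.3 mm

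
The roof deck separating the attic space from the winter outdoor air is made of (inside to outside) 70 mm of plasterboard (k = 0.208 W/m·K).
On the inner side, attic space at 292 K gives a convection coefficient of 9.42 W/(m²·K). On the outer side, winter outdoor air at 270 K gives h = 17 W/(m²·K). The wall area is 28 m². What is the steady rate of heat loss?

Thermal resistances in series:
R_inner film = 1/(h_i·A) = 1/(9.42×28) = 0.003791 K/W
R_plasterboard = L/(kA) = 0.07/(0.208×28) = 0.01202 K/W
R_outer film = 1/(h_o·A) = 1/(17×28) = 0.002101 K/W
R_total = 0.01791 K/W
Q = ΔT / R_total = 22 / 0.01791

Q ≈ 1230 W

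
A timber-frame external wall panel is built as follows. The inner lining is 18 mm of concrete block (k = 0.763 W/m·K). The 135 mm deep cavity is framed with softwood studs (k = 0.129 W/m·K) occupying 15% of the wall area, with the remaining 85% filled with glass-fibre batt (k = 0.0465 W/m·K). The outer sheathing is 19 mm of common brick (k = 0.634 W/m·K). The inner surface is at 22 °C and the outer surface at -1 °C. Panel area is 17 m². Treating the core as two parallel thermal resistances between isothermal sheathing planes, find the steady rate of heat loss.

Q ≈ 167 W

Sheathing layers in series; stud and cavity paths in parallel between them.
R_inner = 0.018/(0.763×17) = 0.001388 K/W
R_stud  = 0.135/(0.129×0.15×17) = 0.4104 K/W
R_cav   = 0.135/(0.0465×0.85×17) = 0.2009 K/W
1/R_core = 1/R_stud + 1/R_cav → R_core = 0.1349 K/W
R_outer = 0.019/(0.634×17) = 0.001763 K/W
R_total = 0.138 K/W
Q = ΔT/R_total = 23/0.138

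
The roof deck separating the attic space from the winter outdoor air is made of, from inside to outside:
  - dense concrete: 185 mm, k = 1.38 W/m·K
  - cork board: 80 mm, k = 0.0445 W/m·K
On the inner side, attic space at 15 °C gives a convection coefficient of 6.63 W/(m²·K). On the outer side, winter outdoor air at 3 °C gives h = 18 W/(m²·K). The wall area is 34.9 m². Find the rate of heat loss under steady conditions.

Q ≈ 196 W

Model the wall as resistances in series:
R_inner film = 1/(h_i·A) = 1/(6.63×34.9) = 0.004322 K/W
R_dense concrete = L/(kA) = 0.185/(1.38×34.9) = 0.003841 K/W
R_cork board = L/(kA) = 0.08/(0.0445×34.9) = 0.05151 K/W
R_outer film = 1/(h_o·A) = 1/(18×34.9) = 0.001592 K/W
R_total = 0.06127 K/W
Q = ΔT / R_total = 12 / 0.06127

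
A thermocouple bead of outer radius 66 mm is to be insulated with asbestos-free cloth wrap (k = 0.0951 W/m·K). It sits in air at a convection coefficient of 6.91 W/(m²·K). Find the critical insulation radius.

r_cr ≈ 27.5 mm

For a sphere r_cr = 2k/h = 2×0.0951/6.91
r_cr = 27.5 mm; since the bare radius (66 mm) is above r_cr, any added insulation will reduce heat loss.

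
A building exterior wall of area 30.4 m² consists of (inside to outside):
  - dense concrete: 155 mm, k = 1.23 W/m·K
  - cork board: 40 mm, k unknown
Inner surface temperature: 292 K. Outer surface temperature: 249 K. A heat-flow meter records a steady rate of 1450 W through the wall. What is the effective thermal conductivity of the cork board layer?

Using the resistance-network approach (series):
R_dense concrete = L/(kA) = 0.155/(1.23×30.4) = 0.004145 K/W
Sum of known resistances R_other = 0.004145 K/W
Total R = ΔT/Q = 43/1450 = 0.02966 K/W
R_cork board = R_total − R_other = 0.02551 K/W
k = L/(R·A) = 0.04/(0.02551×30.4)

k ≈ 0.0516 W/(m·K)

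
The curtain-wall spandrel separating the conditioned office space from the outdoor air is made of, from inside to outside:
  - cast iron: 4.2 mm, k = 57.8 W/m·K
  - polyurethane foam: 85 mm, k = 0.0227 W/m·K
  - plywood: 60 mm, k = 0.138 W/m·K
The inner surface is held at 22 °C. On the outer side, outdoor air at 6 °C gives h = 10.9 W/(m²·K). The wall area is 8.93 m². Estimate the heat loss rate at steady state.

Using the resistance-network approach (series):
R_cast iron = L/(kA) = 0.0042/(57.8×8.93) = 8.137×10^-6 K/W
R_polyurethane foam = L/(kA) = 0.085/(0.0227×8.93) = 0.4193 K/W
R_plywood = L/(kA) = 0.06/(0.138×8.93) = 0.04869 K/W
R_outer film = 1/(h_o·A) = 1/(10.9×8.93) = 0.01027 K/W
R_total = 0.4783 K/W
Q = ΔT / R_total = 16 / 0.4783

Q ≈ 33.5 W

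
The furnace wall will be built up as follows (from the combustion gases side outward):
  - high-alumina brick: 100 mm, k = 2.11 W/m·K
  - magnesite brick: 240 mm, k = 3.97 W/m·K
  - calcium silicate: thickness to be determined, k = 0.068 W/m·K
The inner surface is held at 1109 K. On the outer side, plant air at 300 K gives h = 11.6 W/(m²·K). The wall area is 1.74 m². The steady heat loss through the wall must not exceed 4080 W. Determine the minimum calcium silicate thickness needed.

L ≈ 10.3 mm

Series thermal resistances:
R_high-alumina brick = L/(kA) = 0.1/(2.11×1.74) = 0.02724 K/W
R_magnesite brick = L/(kA) = 0.24/(3.97×1.74) = 0.03474 K/W
R_outer film = 1/(h_o·A) = 1/(11.6×1.74) = 0.04954 K/W
Sum of the known resistances R_other = 0.1115 K/W
Required total resistance R_tot = ΔT/Q_allow = 809/4080 = 0.1983 K/W
R_calcium silicate = R_tot − R_other = 0.08676 K/W
L = R·k·A = 0.08676×0.068×1.74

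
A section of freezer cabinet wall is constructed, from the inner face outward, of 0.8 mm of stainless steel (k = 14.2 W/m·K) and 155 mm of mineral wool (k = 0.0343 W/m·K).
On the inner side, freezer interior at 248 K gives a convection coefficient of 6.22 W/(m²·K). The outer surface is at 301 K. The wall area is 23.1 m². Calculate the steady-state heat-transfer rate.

Q ≈ 262 W

Series thermal resistances:
R_inner film = 1/(h_i·A) = 1/(6.22×23.1) = 0.00696 K/W
R_stainless steel = L/(kA) = 0.0008/(14.2×23.1) = 2.439×10^-6 K/W
R_mineral wool = L/(kA) = 0.155/(0.0343×23.1) = 0.1956 K/W
R_total = 0.2026 K/W
Q = ΔT / R_total = 53 / 0.2026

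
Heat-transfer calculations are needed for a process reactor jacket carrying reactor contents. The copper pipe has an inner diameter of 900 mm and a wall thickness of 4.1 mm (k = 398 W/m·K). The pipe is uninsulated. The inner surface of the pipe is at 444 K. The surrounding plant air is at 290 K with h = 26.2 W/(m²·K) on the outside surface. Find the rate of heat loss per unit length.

Per-layer cylindrical resistances, series-summed:
R_copper pipe wall = ln(454.1/450)/(2π×398×1) = 3.627×10^-6 K/W
R_outer film = 1/(h_o·2πr_oL) = 1/(26.2×2π×0.4541×1) = 0.01338 K/W
R_total = 0.01338 K/W
Q = ΔT/R_total = 154/0.01338

q′ ≈ 11500 W/m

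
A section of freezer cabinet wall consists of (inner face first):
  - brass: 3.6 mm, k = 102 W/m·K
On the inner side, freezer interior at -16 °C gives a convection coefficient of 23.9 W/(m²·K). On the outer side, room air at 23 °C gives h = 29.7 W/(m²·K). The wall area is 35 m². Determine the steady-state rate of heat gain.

Series thermal resistances:
R_inner film = 1/(h_i·A) = 1/(23.9×35) = 0.001195 K/W
R_brass = L/(kA) = 0.0036/(102×35) = 1.008×10^-6 K/W
R_outer film = 1/(h_o·A) = 1/(29.7×35) = 9.62×10^-4 K/W
R_total = 0.002158 K/W
Q = ΔT / R_total = 39 / 0.002158

Q ≈ 18100 W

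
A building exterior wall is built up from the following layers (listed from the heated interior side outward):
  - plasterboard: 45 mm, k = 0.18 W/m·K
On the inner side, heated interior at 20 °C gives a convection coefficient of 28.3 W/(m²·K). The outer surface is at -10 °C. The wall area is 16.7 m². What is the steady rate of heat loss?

Series thermal resistances:
R_inner film = 1/(h_i·A) = 1/(28.3×16.7) = 0.002116 K/W
R_plasterboard = L/(kA) = 0.045/(0.18×16.7) = 0.01497 K/W
R_total = 0.01709 K/W
Q = ΔT / R_total = 30 / 0.01709

Q ≈ 1760 W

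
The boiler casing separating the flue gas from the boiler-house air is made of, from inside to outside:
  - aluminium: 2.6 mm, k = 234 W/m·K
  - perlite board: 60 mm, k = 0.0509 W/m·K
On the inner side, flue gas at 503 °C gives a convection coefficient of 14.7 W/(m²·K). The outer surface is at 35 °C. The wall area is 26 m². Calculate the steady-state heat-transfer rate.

Q ≈ 9760 W

Treating each layer as a thermal resistance in series:
R_inner film = 1/(h_i·A) = 1/(14.7×26) = 0.002616 K/W
R_aluminium = L/(kA) = 0.0026/(234×26) = 4.274×10^-7 K/W
R_perlite board = L/(kA) = 0.06/(0.0509×26) = 0.04534 K/W
R_total = 0.04795 K/W
Q = ΔT / R_total = 468 / 0.04795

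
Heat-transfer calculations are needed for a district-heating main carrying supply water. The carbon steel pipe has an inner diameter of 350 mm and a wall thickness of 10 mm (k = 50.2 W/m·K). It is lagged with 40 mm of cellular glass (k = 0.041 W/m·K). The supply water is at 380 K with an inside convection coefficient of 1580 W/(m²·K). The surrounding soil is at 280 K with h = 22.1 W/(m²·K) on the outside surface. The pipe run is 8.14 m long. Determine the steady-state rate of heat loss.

Radial resistances (cylindrical: R_cond = ln(r_o/r_i)/(2πkL), R_conv = 1/(h·2πrL)):
R_inner film = 1/(h_i·2πr₁L) = 1/(1580×2π×0.175×8.14) = 7.071×10^-5 K/W
R_carbon steel pipe wall = ln(185/175)/(2π×50.2×8.14) = 2.164×10^-5 K/W
R_cellular glass = ln(225/185)/(2π×0.041×8.14) = 0.09335 K/W
R_outer film = 1/(h_o·2πr_oL) = 1/(22.1×2π×0.225×8.14) = 0.003932 K/W
R_total = 0.09737 K/W
Q = ΔT/R_total = 100/0.09737

Q ≈ 1030 W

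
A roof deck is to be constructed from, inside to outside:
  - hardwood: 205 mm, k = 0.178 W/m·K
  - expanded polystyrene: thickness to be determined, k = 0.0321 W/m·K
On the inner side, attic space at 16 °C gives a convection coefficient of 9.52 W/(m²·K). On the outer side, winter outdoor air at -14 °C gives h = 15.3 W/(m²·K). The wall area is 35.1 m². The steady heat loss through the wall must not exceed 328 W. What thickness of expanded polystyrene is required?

L ≈ 60.6 mm

Treating each layer as a thermal resistance in series:
R_inner film = 1/(h_i·A) = 1/(9.52×35.1) = 0.002993 K/W
R_hardwood = L/(kA) = 0.205/(0.178×35.1) = 0.03281 K/W
R_outer film = 1/(h_o·A) = 1/(15.3×35.1) = 0.001862 K/W
Sum of the known resistances R_other = 0.03767 K/W
Required total resistance R_tot = ΔT/Q_allow = 30/328 = 0.09146 K/W
R_expanded polystyrene = R_tot − R_other = 0.0538 K/W
L = R·k·A = 0.0538×0.0321×35.1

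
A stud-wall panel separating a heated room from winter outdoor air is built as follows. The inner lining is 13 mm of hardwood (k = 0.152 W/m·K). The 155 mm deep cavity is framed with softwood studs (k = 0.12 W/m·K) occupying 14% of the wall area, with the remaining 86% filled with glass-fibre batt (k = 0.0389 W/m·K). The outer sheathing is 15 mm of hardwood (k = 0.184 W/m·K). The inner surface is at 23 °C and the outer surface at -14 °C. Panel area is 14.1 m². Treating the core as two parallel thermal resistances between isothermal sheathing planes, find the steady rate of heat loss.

Q ≈ 160 W

Sheathing layers in series; stud and cavity paths in parallel between them.
R_inner = 0.013/(0.152×14.1) = 0.006066 K/W
R_stud  = 0.155/(0.12×0.14×14.1) = 0.6543 K/W
R_cav   = 0.155/(0.0389×0.86×14.1) = 0.3286 K/W
1/R_core = 1/R_stud + 1/R_cav → R_core = 0.2187 K/W
R_outer = 0.015/(0.184×14.1) = 0.005782 K/W
R_total = 0.2306 K/W
Q = ΔT/R_total = 37/0.2306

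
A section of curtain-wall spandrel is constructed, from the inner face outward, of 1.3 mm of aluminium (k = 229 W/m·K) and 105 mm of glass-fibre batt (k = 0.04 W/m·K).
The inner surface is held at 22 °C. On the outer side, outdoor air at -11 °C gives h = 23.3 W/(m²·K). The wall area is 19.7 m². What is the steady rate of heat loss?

Model the wall as resistances in series:
R_aluminium = L/(kA) = 0.0013/(229×19.7) = 2.882×10^-7 K/W
R_glass-fibre batt = L/(kA) = 0.105/(0.04×19.7) = 0.1332 K/W
R_outer film = 1/(h_o·A) = 1/(23.3×19.7) = 0.002179 K/W
R_total = 0.1354 K/W
Q = ΔT / R_total = 33 / 0.1354

Q ≈ 244 W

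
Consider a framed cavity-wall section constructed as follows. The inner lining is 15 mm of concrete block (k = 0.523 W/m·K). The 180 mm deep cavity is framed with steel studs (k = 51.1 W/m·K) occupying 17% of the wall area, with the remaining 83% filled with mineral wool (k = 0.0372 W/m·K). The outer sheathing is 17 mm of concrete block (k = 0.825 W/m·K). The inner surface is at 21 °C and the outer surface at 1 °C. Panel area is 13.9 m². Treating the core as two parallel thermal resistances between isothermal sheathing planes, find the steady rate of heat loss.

Sheathing layers in series; stud and cavity paths in parallel between them.
R_inner = 0.015/(0.523×13.9) = 0.002063 K/W
R_stud  = 0.18/(51.1×0.17×13.9) = 0.001491 K/W
R_cav   = 0.18/(0.0372×0.83×13.9) = 0.4194 K/W
1/R_core = 1/R_stud + 1/R_cav → R_core = 0.001485 K/W
R_outer = 0.017/(0.825×13.9) = 0.001482 K/W
R_total = 0.005031 K/W
Q = ΔT/R_total = 20/0.005031

Q ≈ 3980 W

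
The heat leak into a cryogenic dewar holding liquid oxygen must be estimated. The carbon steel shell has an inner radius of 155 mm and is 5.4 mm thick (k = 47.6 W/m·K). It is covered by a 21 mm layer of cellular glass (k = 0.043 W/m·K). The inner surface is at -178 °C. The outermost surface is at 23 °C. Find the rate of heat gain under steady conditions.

Q ≈ 150 W

Spherical conduction: R = (1/r_in − 1/r_out)/(4πk) per layer; series-sum.
R_carbon steel shell = (1/0.155 − 1/0.1604)/(4π×47.6) = 3.631×10^-4 K/W
R_cellular glass = (1/0.1604 − 1/0.1814)/(4π×0.043) = 1.336 K/W
R_total = 1.336 K/W
Q = ΔT/R_total = 201/1.336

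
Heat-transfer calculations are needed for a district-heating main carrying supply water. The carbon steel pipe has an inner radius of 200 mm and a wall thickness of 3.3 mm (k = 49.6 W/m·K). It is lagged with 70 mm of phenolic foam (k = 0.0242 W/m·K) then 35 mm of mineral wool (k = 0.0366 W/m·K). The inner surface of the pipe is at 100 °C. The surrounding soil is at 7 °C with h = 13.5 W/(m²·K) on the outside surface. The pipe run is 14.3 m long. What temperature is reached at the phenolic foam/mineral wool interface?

T ≈ 27.8 °C

Cylindrical conduction, so R = ln(r₂/r₁)/(2πkL) per layer, in series:
R_carbon steel pipe wall = ln(203.3/200)/(2π×49.6×14.3) = 3.672×10^-6 K/W
R_phenolic foam = ln(273.3/203.3)/(2π×0.0242×14.3) = 0.1361 K/W
R_mineral wool = ln(308.3/273.3)/(2π×0.0366×14.3) = 0.03664 K/W
R_outer film = 1/(h_o·2πr_oL) = 1/(13.5×2π×0.3083×14.3) = 0.002674 K/W
R_total = 0.1754 K/W
Q = ΔT/R_total = 93/0.1754
Q = 530 W
T_interface = T_inner − Q·ΣR(inner→interface) = 100 − 530×0.1361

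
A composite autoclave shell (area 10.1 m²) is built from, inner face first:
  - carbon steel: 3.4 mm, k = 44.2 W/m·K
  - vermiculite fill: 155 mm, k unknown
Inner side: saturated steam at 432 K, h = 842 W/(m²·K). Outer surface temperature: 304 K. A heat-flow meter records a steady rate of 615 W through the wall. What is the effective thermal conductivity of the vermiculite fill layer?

Series thermal resistances:
R_inner film = 1/(h_i·A) = 1/(842×10.1) = 1.176×10^-4 K/W
R_carbon steel = L/(kA) = 0.0034/(44.2×10.1) = 7.616×10^-6 K/W
Sum of known resistances R_other = 1.252×10^-4 K/W
Total R = ΔT/Q = 128/615 = 0.2081 K/W
R_vermiculite fill = R_total − R_other = 0.208 K/W
k = L/(R·A) = 0.155/(0.208×10.1)

k ≈ 0.0738 W/(m·K)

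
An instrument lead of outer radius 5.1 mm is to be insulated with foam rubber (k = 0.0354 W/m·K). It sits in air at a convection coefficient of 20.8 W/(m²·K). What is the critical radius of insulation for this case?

For a cylinder r_cr = k/h = 0.0354/20.8
r_cr = 1.7 mm; since the bare radius (5.1 mm) is above r_cr, any added insulation will reduce heat loss.

r_cr ≈ 1.7 mm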